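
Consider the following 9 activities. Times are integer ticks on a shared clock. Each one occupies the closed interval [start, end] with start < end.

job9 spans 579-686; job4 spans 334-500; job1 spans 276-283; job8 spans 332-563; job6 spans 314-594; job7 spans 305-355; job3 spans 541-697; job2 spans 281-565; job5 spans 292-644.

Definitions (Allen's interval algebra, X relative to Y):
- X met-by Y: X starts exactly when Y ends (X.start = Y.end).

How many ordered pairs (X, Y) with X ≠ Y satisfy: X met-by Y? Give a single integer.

Checking all 72 ordered pairs for relation 'met-by'; matching pairs in alphabetical order:
No pair satisfies it.
Count: 0.

0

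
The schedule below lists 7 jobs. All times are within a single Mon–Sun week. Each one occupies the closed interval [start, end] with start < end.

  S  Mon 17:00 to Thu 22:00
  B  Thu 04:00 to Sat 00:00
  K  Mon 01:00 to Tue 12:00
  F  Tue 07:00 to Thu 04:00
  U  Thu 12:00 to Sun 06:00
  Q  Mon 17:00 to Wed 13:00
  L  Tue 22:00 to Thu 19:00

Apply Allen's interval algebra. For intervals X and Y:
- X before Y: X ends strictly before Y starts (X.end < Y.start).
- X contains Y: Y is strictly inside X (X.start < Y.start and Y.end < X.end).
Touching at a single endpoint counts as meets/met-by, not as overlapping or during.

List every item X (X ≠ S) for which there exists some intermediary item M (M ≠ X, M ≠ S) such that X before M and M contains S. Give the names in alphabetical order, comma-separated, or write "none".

Target S = [Mon 17:00, Thu 22:00].
Intermediaries M with M contains S: none.
Union: none.

none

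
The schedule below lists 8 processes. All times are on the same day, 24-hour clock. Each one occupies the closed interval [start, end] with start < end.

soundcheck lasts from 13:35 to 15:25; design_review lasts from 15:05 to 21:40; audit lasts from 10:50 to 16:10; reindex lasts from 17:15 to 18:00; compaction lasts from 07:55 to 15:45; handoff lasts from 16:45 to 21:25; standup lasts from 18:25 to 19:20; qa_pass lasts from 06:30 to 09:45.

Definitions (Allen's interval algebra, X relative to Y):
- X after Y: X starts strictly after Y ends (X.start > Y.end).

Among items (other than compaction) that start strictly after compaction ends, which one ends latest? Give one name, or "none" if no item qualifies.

Target compaction = [07:55, 15:45].
audit [10:50, 16:10] → overlapped-by → excluded.
design_review [15:05, 21:40] → overlapped-by → excluded.
handoff [16:45, 21:25] → after → candidate.
qa_pass [06:30, 09:45] → overlaps → excluded.
reindex [17:15, 18:00] → after → candidate.
soundcheck [13:35, 15:25] → during → excluded.
standup [18:25, 19:20] → after → candidate.
Among candidates, latest end is 21:25 → handoff.

handoff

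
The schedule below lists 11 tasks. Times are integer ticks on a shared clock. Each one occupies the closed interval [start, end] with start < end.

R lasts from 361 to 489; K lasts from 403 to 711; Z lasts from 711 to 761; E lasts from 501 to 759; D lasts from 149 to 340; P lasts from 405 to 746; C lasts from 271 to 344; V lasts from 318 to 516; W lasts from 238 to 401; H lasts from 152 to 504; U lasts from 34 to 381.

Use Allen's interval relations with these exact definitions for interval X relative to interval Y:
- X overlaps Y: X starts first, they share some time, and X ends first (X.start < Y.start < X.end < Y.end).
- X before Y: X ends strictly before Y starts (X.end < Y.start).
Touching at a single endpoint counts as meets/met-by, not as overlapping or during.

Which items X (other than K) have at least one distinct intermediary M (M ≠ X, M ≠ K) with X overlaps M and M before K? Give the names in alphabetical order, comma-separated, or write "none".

Target K = [403, 711].
Intermediaries M with M before K: C, D, U, W.
Via C — items with X overlaps C: D.
Via D — items with X overlaps D: none.
Via U — items with X overlaps U: none.
Via W — items with X overlaps W: D, U.
Union: D, U.

D, U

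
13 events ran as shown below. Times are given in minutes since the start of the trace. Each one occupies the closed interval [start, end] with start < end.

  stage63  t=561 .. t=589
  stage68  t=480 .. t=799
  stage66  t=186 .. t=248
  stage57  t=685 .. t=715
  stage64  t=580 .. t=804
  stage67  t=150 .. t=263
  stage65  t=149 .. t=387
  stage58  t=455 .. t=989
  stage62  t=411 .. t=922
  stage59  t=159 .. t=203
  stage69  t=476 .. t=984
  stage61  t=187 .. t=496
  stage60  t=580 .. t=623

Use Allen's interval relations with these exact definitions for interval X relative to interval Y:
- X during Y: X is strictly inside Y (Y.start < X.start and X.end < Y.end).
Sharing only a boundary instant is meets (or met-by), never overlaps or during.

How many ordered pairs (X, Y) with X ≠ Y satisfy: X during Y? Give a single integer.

25

Checking all 156 ordered pairs for relation 'during'; matching pairs in alphabetical order:
(stage57, stage58): stage57 during stage58 ✓
(stage57, stage62): stage57 during stage62 ✓
(stage57, stage64): stage57 during stage64 ✓
(stage57, stage68): stage57 during stage68 ✓
(stage57, stage69): stage57 during stage69 ✓
(stage59, stage65): stage59 during stage65 ✓
(stage59, stage67): stage59 during stage67 ✓
(stage60, stage58): stage60 during stage58 ✓
(stage60, stage62): stage60 during stage62 ✓
(stage60, stage68): stage60 during stage68 ✓
(stage60, stage69): stage60 during stage69 ✓
(stage63, stage58): stage63 during stage58 ✓
(stage63, stage62): stage63 during stage62 ✓
(stage63, stage68): stage63 during stage68 ✓
(stage63, stage69): stage63 during stage69 ✓
(stage64, stage58): stage64 during stage58 ✓
(stage64, stage62): stage64 during stage62 ✓
(stage64, stage69): stage64 during stage69 ✓
(stage66, stage65): stage66 during stage65 ✓
(stage66, stage67): stage66 during stage67 ✓
(stage67, stage65): stage67 during stage65 ✓
(stage68, stage58): stage68 during stage58 ✓
(stage68, stage62): stage68 during stage62 ✓
(stage68, stage69): stage68 during stage69 ✓
... plus 1 further pairs not listed.
Count: 25.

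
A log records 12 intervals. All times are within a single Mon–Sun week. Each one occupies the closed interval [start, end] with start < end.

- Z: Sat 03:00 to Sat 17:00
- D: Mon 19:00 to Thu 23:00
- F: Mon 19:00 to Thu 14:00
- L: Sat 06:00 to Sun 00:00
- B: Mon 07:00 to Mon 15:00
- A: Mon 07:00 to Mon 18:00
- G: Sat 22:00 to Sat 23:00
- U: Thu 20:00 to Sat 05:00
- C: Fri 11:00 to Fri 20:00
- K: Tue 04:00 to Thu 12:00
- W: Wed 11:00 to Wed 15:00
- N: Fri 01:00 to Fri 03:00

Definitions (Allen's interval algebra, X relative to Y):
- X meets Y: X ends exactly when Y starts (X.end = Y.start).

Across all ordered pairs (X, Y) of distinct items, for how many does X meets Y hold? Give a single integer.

Checking all 132 ordered pairs for relation 'meets'; matching pairs in alphabetical order:
No pair satisfies it.
Count: 0.

0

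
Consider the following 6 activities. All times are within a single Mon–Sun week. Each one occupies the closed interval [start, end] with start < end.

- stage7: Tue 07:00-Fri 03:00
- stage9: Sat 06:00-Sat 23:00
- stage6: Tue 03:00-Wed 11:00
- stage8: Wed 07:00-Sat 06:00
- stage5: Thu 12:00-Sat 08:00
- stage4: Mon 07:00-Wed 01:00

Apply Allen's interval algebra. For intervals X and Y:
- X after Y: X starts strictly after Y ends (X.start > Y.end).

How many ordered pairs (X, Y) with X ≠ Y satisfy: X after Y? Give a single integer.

Checking all 30 ordered pairs for relation 'after'; matching pairs in alphabetical order:
(stage5, stage4): stage5 after stage4 ✓
(stage5, stage6): stage5 after stage6 ✓
(stage8, stage4): stage8 after stage4 ✓
(stage9, stage4): stage9 after stage4 ✓
(stage9, stage6): stage9 after stage6 ✓
(stage9, stage7): stage9 after stage7 ✓
Count: 6.

6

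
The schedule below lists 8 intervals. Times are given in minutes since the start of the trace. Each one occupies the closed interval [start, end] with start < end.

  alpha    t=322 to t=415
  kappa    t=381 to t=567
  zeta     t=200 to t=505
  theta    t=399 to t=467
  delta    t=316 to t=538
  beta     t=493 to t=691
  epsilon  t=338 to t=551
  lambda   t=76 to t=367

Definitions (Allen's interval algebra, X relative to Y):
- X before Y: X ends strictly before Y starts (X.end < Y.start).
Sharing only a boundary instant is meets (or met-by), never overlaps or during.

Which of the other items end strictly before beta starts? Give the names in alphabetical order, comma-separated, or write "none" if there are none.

Target beta = [t=493, t=691].
alpha [t=322, t=415] → before → yes.
delta [t=316, t=538] → overlaps → no.
epsilon [t=338, t=551] → overlaps → no.
kappa [t=381, t=567] → overlaps → no.
lambda [t=76, t=367] → before → yes.
theta [t=399, t=467] → before → yes.
zeta [t=200, t=505] → overlaps → no.
Result: alpha, lambda, theta.

alpha, lambda, theta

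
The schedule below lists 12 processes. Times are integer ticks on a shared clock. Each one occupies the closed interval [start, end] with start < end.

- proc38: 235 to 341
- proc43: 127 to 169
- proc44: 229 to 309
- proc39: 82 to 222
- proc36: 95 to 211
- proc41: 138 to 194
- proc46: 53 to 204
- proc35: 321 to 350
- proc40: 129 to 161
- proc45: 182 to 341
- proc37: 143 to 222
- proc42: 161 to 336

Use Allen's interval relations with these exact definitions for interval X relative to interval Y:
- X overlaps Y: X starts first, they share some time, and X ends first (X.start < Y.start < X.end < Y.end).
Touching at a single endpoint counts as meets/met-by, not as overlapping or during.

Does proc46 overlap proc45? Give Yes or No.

Yes

proc46 = [53, 204], proc45 = [182, 341].
Actual relation of proc46 to proc45: overlaps.
Asked whether 'overlaps' holds → Yes.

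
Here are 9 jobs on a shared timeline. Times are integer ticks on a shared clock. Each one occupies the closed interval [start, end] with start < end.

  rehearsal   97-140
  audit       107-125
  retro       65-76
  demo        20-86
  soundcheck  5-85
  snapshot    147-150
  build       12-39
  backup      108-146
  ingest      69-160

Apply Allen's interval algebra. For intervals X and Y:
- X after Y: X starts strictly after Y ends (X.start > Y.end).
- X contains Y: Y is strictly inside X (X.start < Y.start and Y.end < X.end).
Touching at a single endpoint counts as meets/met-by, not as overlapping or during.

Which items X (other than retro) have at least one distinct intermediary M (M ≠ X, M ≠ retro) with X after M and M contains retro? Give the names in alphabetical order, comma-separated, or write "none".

Target retro = [65, 76].
Intermediaries M with M contains retro: demo, soundcheck.
Via demo — items with X after demo: audit, backup, rehearsal, snapshot.
Via soundcheck — items with X after soundcheck: audit, backup, rehearsal, snapshot.
Union: audit, backup, rehearsal, snapshot.

audit, backup, rehearsal, snapshot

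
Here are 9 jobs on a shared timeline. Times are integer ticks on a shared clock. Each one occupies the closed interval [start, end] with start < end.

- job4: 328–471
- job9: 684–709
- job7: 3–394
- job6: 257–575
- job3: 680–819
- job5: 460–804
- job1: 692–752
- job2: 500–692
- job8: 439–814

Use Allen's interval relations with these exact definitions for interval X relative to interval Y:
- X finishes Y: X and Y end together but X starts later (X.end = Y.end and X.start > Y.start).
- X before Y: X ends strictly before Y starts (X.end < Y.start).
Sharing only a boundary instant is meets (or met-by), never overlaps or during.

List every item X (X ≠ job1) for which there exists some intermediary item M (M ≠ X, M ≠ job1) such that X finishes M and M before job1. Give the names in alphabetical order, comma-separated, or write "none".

Target job1 = [692, 752].
Intermediaries M with M before job1: job4, job6, job7.
Via job4 — items with X finishes job4: none.
Via job6 — items with X finishes job6: none.
Via job7 — items with X finishes job7: none.
Union: none.

none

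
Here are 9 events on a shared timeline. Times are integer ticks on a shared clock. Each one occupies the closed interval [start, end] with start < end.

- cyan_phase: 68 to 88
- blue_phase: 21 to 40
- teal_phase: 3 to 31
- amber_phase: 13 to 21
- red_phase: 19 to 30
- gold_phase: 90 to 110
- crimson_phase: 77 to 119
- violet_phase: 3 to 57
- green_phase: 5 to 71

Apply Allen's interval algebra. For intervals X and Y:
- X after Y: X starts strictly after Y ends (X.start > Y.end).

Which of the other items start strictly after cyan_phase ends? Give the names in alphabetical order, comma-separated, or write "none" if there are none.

Target cyan_phase = [68, 88].
amber_phase [13, 21] → before → no.
blue_phase [21, 40] → before → no.
crimson_phase [77, 119] → overlapped-by → no.
gold_phase [90, 110] → after → yes.
green_phase [5, 71] → overlaps → no.
red_phase [19, 30] → before → no.
teal_phase [3, 31] → before → no.
violet_phase [3, 57] → before → no.
Result: gold_phase.

gold_phase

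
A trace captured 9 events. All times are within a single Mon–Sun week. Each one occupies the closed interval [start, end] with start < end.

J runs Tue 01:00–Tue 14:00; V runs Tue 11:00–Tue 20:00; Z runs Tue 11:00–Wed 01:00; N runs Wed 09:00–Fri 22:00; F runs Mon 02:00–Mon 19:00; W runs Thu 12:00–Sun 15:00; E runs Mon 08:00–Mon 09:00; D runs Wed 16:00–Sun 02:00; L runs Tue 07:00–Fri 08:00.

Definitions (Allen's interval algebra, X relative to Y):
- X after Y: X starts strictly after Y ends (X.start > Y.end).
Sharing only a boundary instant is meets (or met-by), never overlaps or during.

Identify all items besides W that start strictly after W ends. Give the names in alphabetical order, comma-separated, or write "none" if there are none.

Target W = [Thu 12:00, Sun 15:00].
D [Wed 16:00, Sun 02:00] → overlaps → no.
E [Mon 08:00, Mon 09:00] → before → no.
F [Mon 02:00, Mon 19:00] → before → no.
J [Tue 01:00, Tue 14:00] → before → no.
L [Tue 07:00, Fri 08:00] → overlaps → no.
N [Wed 09:00, Fri 22:00] → overlaps → no.
V [Tue 11:00, Tue 20:00] → before → no.
Z [Tue 11:00, Wed 01:00] → before → no.
Result: none.

none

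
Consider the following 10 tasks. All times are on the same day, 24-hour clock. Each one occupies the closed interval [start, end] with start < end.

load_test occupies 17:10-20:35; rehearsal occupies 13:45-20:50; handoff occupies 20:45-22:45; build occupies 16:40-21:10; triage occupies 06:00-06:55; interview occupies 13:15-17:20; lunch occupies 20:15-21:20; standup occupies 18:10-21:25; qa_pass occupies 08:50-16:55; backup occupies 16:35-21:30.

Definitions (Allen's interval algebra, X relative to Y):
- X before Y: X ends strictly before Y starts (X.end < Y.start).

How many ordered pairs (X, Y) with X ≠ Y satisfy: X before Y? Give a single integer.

17

Checking all 90 ordered pairs for relation 'before'; matching pairs in alphabetical order:
(interview, handoff): interview before handoff ✓
(interview, lunch): interview before lunch ✓
(interview, standup): interview before standup ✓
(load_test, handoff): load_test before handoff ✓
(qa_pass, handoff): qa_pass before handoff ✓
(qa_pass, load_test): qa_pass before load_test ✓
(qa_pass, lunch): qa_pass before lunch ✓
(qa_pass, standup): qa_pass before standup ✓
(triage, backup): triage before backup ✓
(triage, build): triage before build ✓
(triage, handoff): triage before handoff ✓
(triage, interview): triage before interview ✓
(triage, load_test): triage before load_test ✓
(triage, lunch): triage before lunch ✓
(triage, qa_pass): triage before qa_pass ✓
(triage, rehearsal): triage before rehearsal ✓
(triage, standup): triage before standup ✓
Count: 17.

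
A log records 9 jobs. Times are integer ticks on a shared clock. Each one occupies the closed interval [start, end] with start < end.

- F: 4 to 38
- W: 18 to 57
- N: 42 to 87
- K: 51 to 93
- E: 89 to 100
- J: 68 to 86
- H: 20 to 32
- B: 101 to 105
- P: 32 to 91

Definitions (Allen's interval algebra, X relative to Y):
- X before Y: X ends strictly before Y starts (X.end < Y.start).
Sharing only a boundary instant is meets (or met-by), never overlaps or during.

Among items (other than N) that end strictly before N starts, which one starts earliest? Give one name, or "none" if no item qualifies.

Target N = [42, 87].
B [101, 105] → after → excluded.
E [89, 100] → after → excluded.
F [4, 38] → before → candidate.
H [20, 32] → before → candidate.
J [68, 86] → during → excluded.
K [51, 93] → overlapped-by → excluded.
P [32, 91] → contains → excluded.
W [18, 57] → overlaps → excluded.
Among candidates, earliest start is 4 → F.

F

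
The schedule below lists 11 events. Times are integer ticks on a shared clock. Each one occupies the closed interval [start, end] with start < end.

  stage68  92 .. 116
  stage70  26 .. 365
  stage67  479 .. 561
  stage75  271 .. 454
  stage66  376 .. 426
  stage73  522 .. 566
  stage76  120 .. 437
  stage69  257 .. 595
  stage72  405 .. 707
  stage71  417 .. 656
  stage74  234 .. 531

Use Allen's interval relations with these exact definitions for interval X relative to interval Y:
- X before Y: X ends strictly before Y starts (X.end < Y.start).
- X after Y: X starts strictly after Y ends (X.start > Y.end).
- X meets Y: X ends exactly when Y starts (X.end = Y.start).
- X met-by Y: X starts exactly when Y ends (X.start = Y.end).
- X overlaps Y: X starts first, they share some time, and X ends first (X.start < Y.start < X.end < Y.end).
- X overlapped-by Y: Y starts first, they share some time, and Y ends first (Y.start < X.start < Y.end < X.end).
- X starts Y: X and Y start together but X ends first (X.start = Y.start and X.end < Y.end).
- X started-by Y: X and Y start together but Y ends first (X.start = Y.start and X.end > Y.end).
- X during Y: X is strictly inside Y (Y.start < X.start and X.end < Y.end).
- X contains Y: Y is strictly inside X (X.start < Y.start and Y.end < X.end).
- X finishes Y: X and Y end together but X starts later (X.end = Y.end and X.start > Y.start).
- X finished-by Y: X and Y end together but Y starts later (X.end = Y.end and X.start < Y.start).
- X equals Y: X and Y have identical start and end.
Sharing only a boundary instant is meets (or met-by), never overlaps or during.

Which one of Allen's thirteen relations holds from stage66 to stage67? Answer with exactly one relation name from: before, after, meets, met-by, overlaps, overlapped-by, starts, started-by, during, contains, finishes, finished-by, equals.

before

stage66 = [376, 426]; stage67 = [479, 561].
Compare endpoints: stage66.start < stage67.start, stage66.start < stage67.end, stage66.end < stage67.start, stage66.end < stage67.end.
That pattern is 'before'.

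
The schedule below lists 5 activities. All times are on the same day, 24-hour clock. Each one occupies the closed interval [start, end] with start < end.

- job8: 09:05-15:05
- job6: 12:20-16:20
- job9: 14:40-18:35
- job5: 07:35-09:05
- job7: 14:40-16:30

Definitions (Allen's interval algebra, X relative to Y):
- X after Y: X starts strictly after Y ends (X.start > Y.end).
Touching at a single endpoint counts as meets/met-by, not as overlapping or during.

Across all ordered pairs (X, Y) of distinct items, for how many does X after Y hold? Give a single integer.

3

Checking all 20 ordered pairs for relation 'after'; matching pairs in alphabetical order:
(job6, job5): job6 after job5 ✓
(job7, job5): job7 after job5 ✓
(job9, job5): job9 after job5 ✓
Count: 3.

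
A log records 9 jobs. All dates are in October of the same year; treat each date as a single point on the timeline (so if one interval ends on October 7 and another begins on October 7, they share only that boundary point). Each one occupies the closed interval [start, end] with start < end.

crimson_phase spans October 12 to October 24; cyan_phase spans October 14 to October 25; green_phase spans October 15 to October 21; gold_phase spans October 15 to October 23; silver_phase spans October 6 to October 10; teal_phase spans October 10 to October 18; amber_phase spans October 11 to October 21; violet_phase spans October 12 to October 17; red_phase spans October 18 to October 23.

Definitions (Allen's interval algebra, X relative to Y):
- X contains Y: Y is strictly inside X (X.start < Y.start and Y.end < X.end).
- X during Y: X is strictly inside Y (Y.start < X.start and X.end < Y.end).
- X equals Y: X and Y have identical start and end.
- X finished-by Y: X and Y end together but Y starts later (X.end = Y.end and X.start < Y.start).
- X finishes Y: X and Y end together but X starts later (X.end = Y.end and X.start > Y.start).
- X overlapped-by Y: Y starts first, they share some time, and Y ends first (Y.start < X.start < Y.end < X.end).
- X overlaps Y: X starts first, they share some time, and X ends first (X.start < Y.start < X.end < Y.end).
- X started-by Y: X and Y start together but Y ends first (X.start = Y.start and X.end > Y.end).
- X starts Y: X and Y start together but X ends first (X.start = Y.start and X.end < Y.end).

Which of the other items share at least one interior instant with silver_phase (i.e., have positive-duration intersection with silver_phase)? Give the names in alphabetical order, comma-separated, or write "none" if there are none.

none

Target silver_phase = [October 6, October 10].
amber_phase [October 11, October 21] → after → no.
crimson_phase [October 12, October 24] → after → no.
cyan_phase [October 14, October 25] → after → no.
gold_phase [October 15, October 23] → after → no.
green_phase [October 15, October 21] → after → no.
red_phase [October 18, October 23] → after → no.
teal_phase [October 10, October 18] → met-by → no.
violet_phase [October 12, October 17] → after → no.
Result: none.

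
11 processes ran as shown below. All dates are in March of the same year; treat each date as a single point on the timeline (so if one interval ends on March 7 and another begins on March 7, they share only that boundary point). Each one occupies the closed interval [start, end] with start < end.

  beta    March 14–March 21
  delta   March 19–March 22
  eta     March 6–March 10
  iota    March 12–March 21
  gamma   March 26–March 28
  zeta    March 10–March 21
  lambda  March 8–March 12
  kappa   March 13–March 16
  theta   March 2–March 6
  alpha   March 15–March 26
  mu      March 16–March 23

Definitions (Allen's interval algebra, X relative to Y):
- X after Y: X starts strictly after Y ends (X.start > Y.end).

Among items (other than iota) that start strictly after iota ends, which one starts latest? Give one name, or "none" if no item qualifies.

gamma

Target iota = [March 12, March 21].
alpha [March 15, March 26] → overlapped-by → excluded.
beta [March 14, March 21] → finishes → excluded.
delta [March 19, March 22] → overlapped-by → excluded.
eta [March 6, March 10] → before → excluded.
gamma [March 26, March 28] → after → candidate.
kappa [March 13, March 16] → during → excluded.
lambda [March 8, March 12] → meets → excluded.
mu [March 16, March 23] → overlapped-by → excluded.
theta [March 2, March 6] → before → excluded.
zeta [March 10, March 21] → finished-by → excluded.
Among candidates, latest start is March 26 → gamma.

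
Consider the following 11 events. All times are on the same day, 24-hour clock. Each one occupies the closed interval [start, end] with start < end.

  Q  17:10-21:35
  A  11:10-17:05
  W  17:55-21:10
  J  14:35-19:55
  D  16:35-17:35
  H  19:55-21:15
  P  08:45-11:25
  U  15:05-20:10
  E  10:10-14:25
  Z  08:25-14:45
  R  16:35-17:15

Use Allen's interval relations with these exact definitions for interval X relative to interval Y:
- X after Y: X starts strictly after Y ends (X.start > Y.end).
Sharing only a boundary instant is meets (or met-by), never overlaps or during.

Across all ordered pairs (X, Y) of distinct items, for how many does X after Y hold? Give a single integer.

Checking all 110 ordered pairs for relation 'after'; matching pairs in alphabetical order:
(D, E): D after E ✓
(D, P): D after P ✓
(D, Z): D after Z ✓
(H, A): H after A ✓
(H, D): H after D ✓
(H, E): H after E ✓
(H, P): H after P ✓
(H, R): H after R ✓
(H, Z): H after Z ✓
(J, E): J after E ✓
(J, P): J after P ✓
(Q, A): Q after A ✓
(Q, E): Q after E ✓
(Q, P): Q after P ✓
(Q, Z): Q after Z ✓
(R, E): R after E ✓
(R, P): R after P ✓
(R, Z): R after Z ✓
(U, E): U after E ✓
(U, P): U after P ✓
(U, Z): U after Z ✓
(W, A): W after A ✓
(W, D): W after D ✓
(W, E): W after E ✓
... plus 3 further pairs not listed.
Count: 27.

27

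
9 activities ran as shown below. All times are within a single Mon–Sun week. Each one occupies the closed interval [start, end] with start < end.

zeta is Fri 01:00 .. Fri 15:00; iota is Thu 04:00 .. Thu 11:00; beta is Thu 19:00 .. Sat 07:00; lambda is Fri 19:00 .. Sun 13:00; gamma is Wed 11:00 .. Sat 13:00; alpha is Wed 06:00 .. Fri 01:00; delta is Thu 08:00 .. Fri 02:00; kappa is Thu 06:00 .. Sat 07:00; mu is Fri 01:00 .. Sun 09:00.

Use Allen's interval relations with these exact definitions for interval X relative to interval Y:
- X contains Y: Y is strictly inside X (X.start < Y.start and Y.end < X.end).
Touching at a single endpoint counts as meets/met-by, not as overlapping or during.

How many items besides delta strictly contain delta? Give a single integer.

2

Target delta = [Thu 08:00, Fri 02:00].
alpha [Wed 06:00, Fri 01:00] → overlaps → no.
beta [Thu 19:00, Sat 07:00] → overlapped-by → no.
gamma [Wed 11:00, Sat 13:00] → contains → counts.
iota [Thu 04:00, Thu 11:00] → overlaps → no.
kappa [Thu 06:00, Sat 07:00] → contains → counts.
lambda [Fri 19:00, Sun 13:00] → after → no.
mu [Fri 01:00, Sun 09:00] → overlapped-by → no.
zeta [Fri 01:00, Fri 15:00] → overlapped-by → no.
Total: 2.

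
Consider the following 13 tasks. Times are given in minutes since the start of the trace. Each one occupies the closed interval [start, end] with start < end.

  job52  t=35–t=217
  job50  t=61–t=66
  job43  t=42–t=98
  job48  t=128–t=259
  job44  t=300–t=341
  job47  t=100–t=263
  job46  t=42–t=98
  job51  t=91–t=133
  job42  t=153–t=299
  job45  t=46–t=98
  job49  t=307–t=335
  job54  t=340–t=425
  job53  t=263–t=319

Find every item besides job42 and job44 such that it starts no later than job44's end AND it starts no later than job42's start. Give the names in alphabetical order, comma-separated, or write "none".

Conditions: its start is no later than job44's end (X.start <= t=341) AND its start is no later than job42's start (X.start <= t=153).
job43: start t=42 <= t=341? ✓; start t=42 <= t=153? ✓ → yes.
job45: start t=46 <= t=341? ✓; start t=46 <= t=153? ✓ → yes.
job46: start t=42 <= t=341? ✓; start t=42 <= t=153? ✓ → yes.
job47: start t=100 <= t=341? ✓; start t=100 <= t=153? ✓ → yes.
job48: start t=128 <= t=341? ✓; start t=128 <= t=153? ✓ → yes.
job49: start t=307 <= t=341? ✓; start t=307 <= t=153? ✗ → no.
job50: start t=61 <= t=341? ✓; start t=61 <= t=153? ✓ → yes.
job51: start t=91 <= t=341? ✓; start t=91 <= t=153? ✓ → yes.
job52: start t=35 <= t=341? ✓; start t=35 <= t=153? ✓ → yes.
job53: start t=263 <= t=341? ✓; start t=263 <= t=153? ✗ → no.
job54: start t=340 <= t=341? ✓; start t=340 <= t=153? ✗ → no.
Result: job43, job45, job46, job47, job48, job50, job51, job52.

job43, job45, job46, job47, job48, job50, job51, job52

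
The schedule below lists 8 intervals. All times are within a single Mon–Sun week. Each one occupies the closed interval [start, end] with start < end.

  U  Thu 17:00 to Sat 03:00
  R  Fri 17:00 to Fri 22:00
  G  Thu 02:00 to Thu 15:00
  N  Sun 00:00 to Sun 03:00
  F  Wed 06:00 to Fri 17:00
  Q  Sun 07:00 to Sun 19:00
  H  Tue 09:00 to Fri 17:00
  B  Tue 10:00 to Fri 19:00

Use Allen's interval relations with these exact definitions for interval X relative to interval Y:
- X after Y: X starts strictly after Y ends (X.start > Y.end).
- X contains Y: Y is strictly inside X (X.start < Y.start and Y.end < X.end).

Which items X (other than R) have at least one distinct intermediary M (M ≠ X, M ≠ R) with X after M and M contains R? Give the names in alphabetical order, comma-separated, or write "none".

N, Q

Target R = [Fri 17:00, Fri 22:00].
Intermediaries M with M contains R: U.
Via U — items with X after U: N, Q.
Union: N, Q.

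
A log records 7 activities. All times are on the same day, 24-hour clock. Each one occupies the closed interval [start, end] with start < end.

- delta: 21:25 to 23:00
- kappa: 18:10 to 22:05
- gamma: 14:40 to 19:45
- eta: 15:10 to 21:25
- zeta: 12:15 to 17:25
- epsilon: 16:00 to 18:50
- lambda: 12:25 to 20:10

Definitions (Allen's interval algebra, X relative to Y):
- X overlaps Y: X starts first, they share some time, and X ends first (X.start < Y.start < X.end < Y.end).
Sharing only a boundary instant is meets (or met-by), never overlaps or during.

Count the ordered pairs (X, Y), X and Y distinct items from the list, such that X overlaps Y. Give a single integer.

Checking all 42 ordered pairs for relation 'overlaps'; matching pairs in alphabetical order:
(epsilon, kappa): epsilon overlaps kappa ✓
(eta, kappa): eta overlaps kappa ✓
(gamma, eta): gamma overlaps eta ✓
(gamma, kappa): gamma overlaps kappa ✓
(kappa, delta): kappa overlaps delta ✓
(lambda, eta): lambda overlaps eta ✓
(lambda, kappa): lambda overlaps kappa ✓
(zeta, epsilon): zeta overlaps epsilon ✓
(zeta, eta): zeta overlaps eta ✓
(zeta, gamma): zeta overlaps gamma ✓
(zeta, lambda): zeta overlaps lambda ✓
Count: 11.

11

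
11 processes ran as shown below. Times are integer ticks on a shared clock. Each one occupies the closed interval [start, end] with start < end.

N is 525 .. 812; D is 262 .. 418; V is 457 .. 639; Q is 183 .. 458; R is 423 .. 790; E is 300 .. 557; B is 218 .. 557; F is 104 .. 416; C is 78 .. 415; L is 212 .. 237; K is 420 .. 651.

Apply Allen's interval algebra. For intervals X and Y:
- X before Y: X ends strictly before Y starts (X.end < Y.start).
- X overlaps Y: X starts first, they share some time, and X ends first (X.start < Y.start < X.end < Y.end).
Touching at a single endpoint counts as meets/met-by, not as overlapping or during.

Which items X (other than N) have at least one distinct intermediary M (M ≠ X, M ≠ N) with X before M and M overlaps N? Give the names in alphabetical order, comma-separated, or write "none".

C, D, F, L

Target N = [525, 812].
Intermediaries M with M overlaps N: B, E, K, R, V.
Via B — items with X before B: none.
Via E — items with X before E: L.
Via K — items with X before K: C, D, F, L.
Via R — items with X before R: C, D, F, L.
Via V — items with X before V: C, D, F, L.
Union: C, D, F, L.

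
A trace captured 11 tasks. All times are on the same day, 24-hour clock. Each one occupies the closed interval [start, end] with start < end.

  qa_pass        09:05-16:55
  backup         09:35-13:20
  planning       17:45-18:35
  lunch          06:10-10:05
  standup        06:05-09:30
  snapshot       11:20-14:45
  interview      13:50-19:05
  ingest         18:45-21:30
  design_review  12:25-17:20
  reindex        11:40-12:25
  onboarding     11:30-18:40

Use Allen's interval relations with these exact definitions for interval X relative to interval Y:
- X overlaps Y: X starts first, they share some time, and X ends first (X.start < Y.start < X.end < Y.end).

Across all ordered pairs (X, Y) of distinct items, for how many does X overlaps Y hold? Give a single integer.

16

Checking all 110 ordered pairs for relation 'overlaps'; matching pairs in alphabetical order:
(backup, design_review): backup overlaps design_review ✓
(backup, onboarding): backup overlaps onboarding ✓
(backup, snapshot): backup overlaps snapshot ✓
(design_review, interview): design_review overlaps interview ✓
(interview, ingest): interview overlaps ingest ✓
(lunch, backup): lunch overlaps backup ✓
(lunch, qa_pass): lunch overlaps qa_pass ✓
(onboarding, interview): onboarding overlaps interview ✓
(qa_pass, design_review): qa_pass overlaps design_review ✓
(qa_pass, interview): qa_pass overlaps interview ✓
(qa_pass, onboarding): qa_pass overlaps onboarding ✓
(snapshot, design_review): snapshot overlaps design_review ✓
(snapshot, interview): snapshot overlaps interview ✓
(snapshot, onboarding): snapshot overlaps onboarding ✓
(standup, lunch): standup overlaps lunch ✓
(standup, qa_pass): standup overlaps qa_pass ✓
Count: 16.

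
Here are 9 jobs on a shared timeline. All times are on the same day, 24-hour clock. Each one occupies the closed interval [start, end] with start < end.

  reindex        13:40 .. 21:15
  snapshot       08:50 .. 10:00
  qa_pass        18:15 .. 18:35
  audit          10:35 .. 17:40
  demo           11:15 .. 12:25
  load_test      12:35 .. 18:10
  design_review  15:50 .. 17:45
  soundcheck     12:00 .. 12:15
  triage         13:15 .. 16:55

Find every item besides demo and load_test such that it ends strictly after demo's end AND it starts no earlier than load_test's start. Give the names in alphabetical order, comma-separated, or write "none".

Conditions: its end is strictly after demo's end (X.end > 12:25) AND its start is no earlier than load_test's start (X.start >= 12:35).
audit: end 17:40 > 12:25? ✓; start 10:35 >= 12:35? ✗ → no.
design_review: end 17:45 > 12:25? ✓; start 15:50 >= 12:35? ✓ → yes.
qa_pass: end 18:35 > 12:25? ✓; start 18:15 >= 12:35? ✓ → yes.
reindex: end 21:15 > 12:25? ✓; start 13:40 >= 12:35? ✓ → yes.
snapshot: end 10:00 > 12:25? ✗; start 08:50 >= 12:35? ✗ → no.
soundcheck: end 12:15 > 12:25? ✗; start 12:00 >= 12:35? ✗ → no.
triage: end 16:55 > 12:25? ✓; start 13:15 >= 12:35? ✓ → yes.
Result: design_review, qa_pass, reindex, triage.

design_review, qa_pass, reindex, triage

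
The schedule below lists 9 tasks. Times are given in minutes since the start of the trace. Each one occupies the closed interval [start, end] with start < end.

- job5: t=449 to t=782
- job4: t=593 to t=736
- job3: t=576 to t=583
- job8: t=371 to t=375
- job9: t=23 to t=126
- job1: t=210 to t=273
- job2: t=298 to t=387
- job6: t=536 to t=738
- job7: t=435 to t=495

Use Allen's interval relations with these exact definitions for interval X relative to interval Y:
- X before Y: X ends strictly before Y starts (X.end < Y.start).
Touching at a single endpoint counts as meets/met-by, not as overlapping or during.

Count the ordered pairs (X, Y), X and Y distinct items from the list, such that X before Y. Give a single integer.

Checking all 72 ordered pairs for relation 'before'; matching pairs in alphabetical order:
(job1, job2): job1 before job2 ✓
(job1, job3): job1 before job3 ✓
(job1, job4): job1 before job4 ✓
(job1, job5): job1 before job5 ✓
(job1, job6): job1 before job6 ✓
(job1, job7): job1 before job7 ✓
(job1, job8): job1 before job8 ✓
(job2, job3): job2 before job3 ✓
(job2, job4): job2 before job4 ✓
(job2, job5): job2 before job5 ✓
(job2, job6): job2 before job6 ✓
(job2, job7): job2 before job7 ✓
(job3, job4): job3 before job4 ✓
(job7, job3): job7 before job3 ✓
(job7, job4): job7 before job4 ✓
(job7, job6): job7 before job6 ✓
(job8, job3): job8 before job3 ✓
(job8, job4): job8 before job4 ✓
(job8, job5): job8 before job5 ✓
(job8, job6): job8 before job6 ✓
(job8, job7): job8 before job7 ✓
(job9, job1): job9 before job1 ✓
(job9, job2): job9 before job2 ✓
(job9, job3): job9 before job3 ✓
... plus 5 further pairs not listed.
Count: 29.

29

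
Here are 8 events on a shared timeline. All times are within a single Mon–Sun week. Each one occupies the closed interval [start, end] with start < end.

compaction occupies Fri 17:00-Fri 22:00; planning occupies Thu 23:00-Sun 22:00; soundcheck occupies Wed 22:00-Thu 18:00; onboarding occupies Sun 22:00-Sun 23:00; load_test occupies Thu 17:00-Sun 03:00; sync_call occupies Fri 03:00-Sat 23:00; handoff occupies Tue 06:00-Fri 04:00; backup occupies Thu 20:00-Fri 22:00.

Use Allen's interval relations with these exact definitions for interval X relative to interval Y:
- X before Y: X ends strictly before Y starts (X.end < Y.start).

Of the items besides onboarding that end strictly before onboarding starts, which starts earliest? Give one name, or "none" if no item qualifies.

Target onboarding = [Sun 22:00, Sun 23:00].
backup [Thu 20:00, Fri 22:00] → before → candidate.
compaction [Fri 17:00, Fri 22:00] → before → candidate.
handoff [Tue 06:00, Fri 04:00] → before → candidate.
load_test [Thu 17:00, Sun 03:00] → before → candidate.
planning [Thu 23:00, Sun 22:00] → meets → excluded.
soundcheck [Wed 22:00, Thu 18:00] → before → candidate.
sync_call [Fri 03:00, Sat 23:00] → before → candidate.
Among candidates, earliest start is Tue 06:00 → handoff.

handoff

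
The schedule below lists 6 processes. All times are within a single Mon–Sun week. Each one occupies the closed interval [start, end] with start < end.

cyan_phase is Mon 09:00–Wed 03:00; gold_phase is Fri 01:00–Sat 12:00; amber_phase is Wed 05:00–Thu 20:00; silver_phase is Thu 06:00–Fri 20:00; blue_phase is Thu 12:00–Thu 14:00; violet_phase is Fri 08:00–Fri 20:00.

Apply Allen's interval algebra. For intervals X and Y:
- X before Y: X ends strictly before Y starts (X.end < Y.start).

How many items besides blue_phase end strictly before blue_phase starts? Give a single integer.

1

Target blue_phase = [Thu 12:00, Thu 14:00].
amber_phase [Wed 05:00, Thu 20:00] → contains → no.
cyan_phase [Mon 09:00, Wed 03:00] → before → counts.
gold_phase [Fri 01:00, Sat 12:00] → after → no.
silver_phase [Thu 06:00, Fri 20:00] → contains → no.
violet_phase [Fri 08:00, Fri 20:00] → after → no.
Total: 1.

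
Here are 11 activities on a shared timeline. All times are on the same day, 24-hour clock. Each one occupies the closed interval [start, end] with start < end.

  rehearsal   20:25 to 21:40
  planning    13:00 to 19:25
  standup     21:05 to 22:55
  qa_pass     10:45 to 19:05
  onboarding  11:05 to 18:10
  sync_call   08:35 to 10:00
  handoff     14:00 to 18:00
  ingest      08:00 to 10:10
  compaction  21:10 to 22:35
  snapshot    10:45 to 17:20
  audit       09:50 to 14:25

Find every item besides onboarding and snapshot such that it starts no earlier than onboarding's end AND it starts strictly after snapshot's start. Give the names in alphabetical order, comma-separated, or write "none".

compaction, rehearsal, standup

Conditions: its start is no earlier than onboarding's end (X.start >= 18:10) AND its start is strictly after snapshot's start (X.start > 10:45).
audit: start 09:50 >= 18:10? ✗; start 09:50 > 10:45? ✗ → no.
compaction: start 21:10 >= 18:10? ✓; start 21:10 > 10:45? ✓ → yes.
handoff: start 14:00 >= 18:10? ✗; start 14:00 > 10:45? ✓ → no.
ingest: start 08:00 >= 18:10? ✗; start 08:00 > 10:45? ✗ → no.
planning: start 13:00 >= 18:10? ✗; start 13:00 > 10:45? ✓ → no.
qa_pass: start 10:45 >= 18:10? ✗; start 10:45 > 10:45? ✗ → no.
rehearsal: start 20:25 >= 18:10? ✓; start 20:25 > 10:45? ✓ → yes.
standup: start 21:05 >= 18:10? ✓; start 21:05 > 10:45? ✓ → yes.
sync_call: start 08:35 >= 18:10? ✗; start 08:35 > 10:45? ✗ → no.
Result: compaction, rehearsal, standup.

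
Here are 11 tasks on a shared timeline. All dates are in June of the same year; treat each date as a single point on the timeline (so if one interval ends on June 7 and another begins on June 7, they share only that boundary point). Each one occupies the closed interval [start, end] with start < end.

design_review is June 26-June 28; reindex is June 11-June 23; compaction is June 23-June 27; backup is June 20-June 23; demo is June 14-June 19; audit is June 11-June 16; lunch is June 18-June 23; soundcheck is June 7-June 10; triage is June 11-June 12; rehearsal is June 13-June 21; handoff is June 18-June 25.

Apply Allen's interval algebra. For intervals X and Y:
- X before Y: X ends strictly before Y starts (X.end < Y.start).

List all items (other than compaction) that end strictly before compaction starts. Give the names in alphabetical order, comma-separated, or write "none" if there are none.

audit, demo, rehearsal, soundcheck, triage

Target compaction = [June 23, June 27].
audit [June 11, June 16] → before → yes.
backup [June 20, June 23] → meets → no.
demo [June 14, June 19] → before → yes.
design_review [June 26, June 28] → overlapped-by → no.
handoff [June 18, June 25] → overlaps → no.
lunch [June 18, June 23] → meets → no.
rehearsal [June 13, June 21] → before → yes.
reindex [June 11, June 23] → meets → no.
soundcheck [June 7, June 10] → before → yes.
triage [June 11, June 12] → before → yes.
Result: audit, demo, rehearsal, soundcheck, triage.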